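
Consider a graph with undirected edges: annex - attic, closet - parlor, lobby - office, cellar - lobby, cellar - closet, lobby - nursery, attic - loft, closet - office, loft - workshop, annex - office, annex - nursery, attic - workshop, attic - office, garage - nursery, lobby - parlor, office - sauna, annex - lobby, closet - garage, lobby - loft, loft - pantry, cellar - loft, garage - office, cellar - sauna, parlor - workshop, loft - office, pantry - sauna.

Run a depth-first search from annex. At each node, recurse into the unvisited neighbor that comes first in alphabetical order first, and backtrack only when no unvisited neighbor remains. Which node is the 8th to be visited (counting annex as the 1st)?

Visit annex
annex → attic
attic → loft
loft → cellar
cellar → closet
closet → garage
garage → nursery
nursery → lobby
lobby → office
office → sauna
sauna → pantry
lobby → parlor
parlor → workshop

Visit order: annex, attic, loft, cellar, closet, garage, nursery, lobby, office, sauna, pantry, parlor, workshop

lobby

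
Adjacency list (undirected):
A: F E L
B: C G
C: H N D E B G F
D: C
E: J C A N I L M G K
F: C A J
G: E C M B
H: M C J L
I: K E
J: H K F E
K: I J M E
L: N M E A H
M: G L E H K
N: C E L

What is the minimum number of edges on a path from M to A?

2

Level 0: M
Level 1: E, G, H, K, L
Level 2: A, B, C, I, J, N
Level 3: D, F
A first appears at level 2.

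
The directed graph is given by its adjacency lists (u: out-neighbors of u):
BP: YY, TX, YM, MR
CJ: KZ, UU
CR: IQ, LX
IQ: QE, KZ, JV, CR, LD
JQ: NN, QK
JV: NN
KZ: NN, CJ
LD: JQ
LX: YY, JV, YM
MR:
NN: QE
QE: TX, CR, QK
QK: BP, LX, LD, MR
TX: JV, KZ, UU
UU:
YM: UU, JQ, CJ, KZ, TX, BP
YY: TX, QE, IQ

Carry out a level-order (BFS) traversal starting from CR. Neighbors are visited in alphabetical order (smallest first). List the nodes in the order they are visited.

CR IQ LX JV KZ LD QE YM YY NN CJ JQ QK TX BP UU MR

Visit CR; enqueue IQ, LX → queue [IQ, LX]
Visit IQ; enqueue JV, KZ, LD, QE → queue [LX, JV, KZ, LD, QE]
Visit LX; enqueue YM, YY → queue [JV, KZ, LD, QE, YM, YY]
Visit JV; enqueue NN → queue [KZ, LD, QE, YM, YY, NN]
Visit KZ; enqueue CJ → queue [LD, QE, YM, YY, NN, CJ]
Visit LD; enqueue JQ → queue [QE, YM, YY, NN, CJ, JQ]
Visit QE; enqueue QK, TX → queue [YM, YY, NN, CJ, JQ, QK, TX]
Visit YM; enqueue BP, UU → queue [YY, NN, CJ, JQ, QK, TX, BP, UU]
Visit YY → queue [NN, CJ, JQ, QK, TX, BP, UU]
Visit NN → queue [CJ, JQ, QK, TX, BP, UU]
Visit CJ → queue [JQ, QK, TX, BP, UU]
Visit JQ → queue [QK, TX, BP, UU]
Visit QK; enqueue MR → queue [TX, BP, UU, MR]
Visit TX → queue [BP, UU, MR]
Visit BP → queue [UU, MR]
Visit UU → queue [MR]
Visit MR → queue []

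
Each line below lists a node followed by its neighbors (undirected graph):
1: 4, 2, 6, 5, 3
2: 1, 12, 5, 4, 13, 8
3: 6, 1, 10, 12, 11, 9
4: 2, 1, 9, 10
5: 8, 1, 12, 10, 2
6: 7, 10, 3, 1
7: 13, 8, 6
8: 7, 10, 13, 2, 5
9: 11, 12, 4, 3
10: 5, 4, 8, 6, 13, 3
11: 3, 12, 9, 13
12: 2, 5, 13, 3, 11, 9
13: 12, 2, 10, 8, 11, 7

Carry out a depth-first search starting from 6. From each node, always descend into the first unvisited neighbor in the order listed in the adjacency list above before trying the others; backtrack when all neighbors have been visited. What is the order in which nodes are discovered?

6, 7, 13, 12, 2, 1, 4, 9, 11, 3, 10, 5, 8

Visit 6
6 → 7
7 → 13
13 → 12
12 → 2
2 → 1
1 → 4
4 → 9
9 → 11
11 → 3
3 → 10
10 → 5
5 → 8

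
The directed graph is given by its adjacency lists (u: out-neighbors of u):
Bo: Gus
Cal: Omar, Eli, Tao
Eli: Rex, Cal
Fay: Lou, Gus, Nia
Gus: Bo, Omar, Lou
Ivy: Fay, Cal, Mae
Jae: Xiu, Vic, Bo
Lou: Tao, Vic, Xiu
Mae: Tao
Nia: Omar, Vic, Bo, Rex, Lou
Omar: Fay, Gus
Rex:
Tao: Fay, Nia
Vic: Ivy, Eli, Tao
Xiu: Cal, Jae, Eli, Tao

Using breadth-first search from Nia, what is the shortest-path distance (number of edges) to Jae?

3

Level 0: Nia
Level 1: Bo, Lou, Omar, Rex, Vic
Level 2: Eli, Fay, Gus, Ivy, Tao, Xiu
Level 3: Cal, Jae, Mae
Jae first appears at level 3.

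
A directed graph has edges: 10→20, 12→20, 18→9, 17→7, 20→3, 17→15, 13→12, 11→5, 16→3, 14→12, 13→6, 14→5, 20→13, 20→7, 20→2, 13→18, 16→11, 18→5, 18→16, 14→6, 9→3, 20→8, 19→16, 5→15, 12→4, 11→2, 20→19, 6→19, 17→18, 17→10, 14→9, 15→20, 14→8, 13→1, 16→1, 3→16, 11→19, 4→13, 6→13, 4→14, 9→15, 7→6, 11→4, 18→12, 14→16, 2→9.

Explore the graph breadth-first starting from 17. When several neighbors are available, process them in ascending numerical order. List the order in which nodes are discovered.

17 → 7 → 10 → 15 → 18 → 6 → 20 → 5 → 9 → 12 → 16 → 13 → 19 → 2 → 3 → 8 → 4 → 1 → 11 → 14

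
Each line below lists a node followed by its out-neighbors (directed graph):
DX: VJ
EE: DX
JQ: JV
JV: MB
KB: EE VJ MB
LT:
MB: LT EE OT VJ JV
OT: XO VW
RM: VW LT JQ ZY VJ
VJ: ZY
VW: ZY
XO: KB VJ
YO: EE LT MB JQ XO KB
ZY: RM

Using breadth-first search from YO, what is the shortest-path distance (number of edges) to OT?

Level 0: YO
Level 1: EE, JQ, KB, LT, MB, XO
Level 2: DX, JV, OT, VJ
Level 3: VW, ZY
Level 4: RM
OT first appears at level 2.

2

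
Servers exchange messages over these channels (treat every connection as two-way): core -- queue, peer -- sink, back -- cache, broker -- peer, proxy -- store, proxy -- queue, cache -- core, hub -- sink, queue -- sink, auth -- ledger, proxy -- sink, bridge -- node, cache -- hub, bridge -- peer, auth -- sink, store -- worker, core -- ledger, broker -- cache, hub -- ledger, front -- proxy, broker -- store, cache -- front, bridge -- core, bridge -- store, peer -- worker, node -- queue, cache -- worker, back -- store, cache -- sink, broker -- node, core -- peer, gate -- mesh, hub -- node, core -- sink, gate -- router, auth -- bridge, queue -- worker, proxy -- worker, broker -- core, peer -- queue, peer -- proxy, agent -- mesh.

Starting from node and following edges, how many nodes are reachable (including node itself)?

16

BFS from node visits: node, bridge, broker, hub, queue, auth, core, peer, store, cache, ledger, sink, proxy, worker, back, front
Reachable nodes: 16 of 20 total.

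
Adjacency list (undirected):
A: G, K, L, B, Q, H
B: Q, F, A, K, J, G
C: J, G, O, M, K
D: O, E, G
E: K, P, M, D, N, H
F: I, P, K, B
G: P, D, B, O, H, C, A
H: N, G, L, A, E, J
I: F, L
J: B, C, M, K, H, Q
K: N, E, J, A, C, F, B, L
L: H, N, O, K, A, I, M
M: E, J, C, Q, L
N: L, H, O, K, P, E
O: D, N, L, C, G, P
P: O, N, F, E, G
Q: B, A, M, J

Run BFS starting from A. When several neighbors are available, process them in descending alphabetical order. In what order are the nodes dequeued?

Visit A; enqueue Q, L, K, H, G, B → queue [Q, L, K, H, G, B]
Visit Q; enqueue M, J → queue [L, K, H, G, B, M, J]
Visit L; enqueue O, N, I → queue [K, H, G, B, M, J, O, N, I]
Visit K; enqueue F, E, C → queue [H, G, B, M, J, O, N, I, F, E, C]
Visit H → queue [G, B, M, J, O, N, I, F, E, C]
Visit G; enqueue P, D → queue [B, M, J, O, N, I, F, E, C, P, D]
Visit B → queue [M, J, O, N, I, F, E, C, P, D]
Visit M → queue [J, O, N, I, F, E, C, P, D]
Visit J → queue [O, N, I, F, E, C, P, D]
Visit O → queue [N, I, F, E, C, P, D]
Visit N → queue [I, F, E, C, P, D]
Visit I → queue [F, E, C, P, D]
Visit F → queue [E, C, P, D]
Visit E → queue [C, P, D]
Visit C → queue [P, D]
Visit P → queue [D]
Visit D → queue []

A Q L K H G B M J O N I F E C P D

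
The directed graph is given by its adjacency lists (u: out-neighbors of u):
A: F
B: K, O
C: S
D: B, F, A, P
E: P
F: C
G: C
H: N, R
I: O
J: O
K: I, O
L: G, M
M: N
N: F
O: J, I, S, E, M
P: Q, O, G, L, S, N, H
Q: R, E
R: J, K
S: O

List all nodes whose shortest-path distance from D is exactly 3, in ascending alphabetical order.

E, I, J, M, R

Level 0: D
Level 1: A, B, F, P
Level 2: C, G, H, K, L, N, O, Q, S
Level 3: E, I, J, M, R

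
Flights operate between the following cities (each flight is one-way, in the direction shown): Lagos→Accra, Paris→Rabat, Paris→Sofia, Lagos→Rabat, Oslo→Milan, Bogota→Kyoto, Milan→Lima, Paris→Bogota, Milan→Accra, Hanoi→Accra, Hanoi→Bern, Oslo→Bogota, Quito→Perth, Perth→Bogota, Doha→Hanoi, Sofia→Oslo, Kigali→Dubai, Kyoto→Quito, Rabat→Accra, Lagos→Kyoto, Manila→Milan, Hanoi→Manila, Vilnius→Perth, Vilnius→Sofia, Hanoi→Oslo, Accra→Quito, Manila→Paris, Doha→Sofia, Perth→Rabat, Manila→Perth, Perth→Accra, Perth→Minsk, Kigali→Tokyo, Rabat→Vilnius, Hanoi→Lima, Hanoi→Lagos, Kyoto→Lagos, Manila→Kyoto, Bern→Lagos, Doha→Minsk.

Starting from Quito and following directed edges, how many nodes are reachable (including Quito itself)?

BFS from Quito visits: Quito, Perth, Rabat, Minsk, Bogota, Accra, Vilnius, Kyoto, Sofia, Lagos, Oslo, Milan, Lima
Reachable nodes: 13 of 21 total.

13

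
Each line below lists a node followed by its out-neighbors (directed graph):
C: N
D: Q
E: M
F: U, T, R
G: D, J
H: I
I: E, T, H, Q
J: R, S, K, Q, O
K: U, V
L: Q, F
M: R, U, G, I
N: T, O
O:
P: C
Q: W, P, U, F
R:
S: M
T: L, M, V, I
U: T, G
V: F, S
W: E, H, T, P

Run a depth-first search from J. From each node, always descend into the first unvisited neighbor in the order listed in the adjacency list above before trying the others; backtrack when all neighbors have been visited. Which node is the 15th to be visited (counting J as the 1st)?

N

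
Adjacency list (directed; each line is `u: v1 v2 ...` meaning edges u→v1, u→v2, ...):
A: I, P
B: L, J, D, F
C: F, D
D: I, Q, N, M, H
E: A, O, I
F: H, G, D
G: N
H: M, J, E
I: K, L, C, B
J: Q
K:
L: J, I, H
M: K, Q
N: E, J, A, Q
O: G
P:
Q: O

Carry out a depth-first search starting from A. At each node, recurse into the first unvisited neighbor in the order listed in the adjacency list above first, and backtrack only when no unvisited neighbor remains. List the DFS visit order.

Visit A
A → I
I → K
I → L
L → J
J → Q
Q → O
O → G
G → N
N → E
L → H
H → M
I → C
C → F
F → D
I → B
A → P

A -> I -> K -> L -> J -> Q -> O -> G -> N -> E -> H -> M -> C -> F -> D -> B -> P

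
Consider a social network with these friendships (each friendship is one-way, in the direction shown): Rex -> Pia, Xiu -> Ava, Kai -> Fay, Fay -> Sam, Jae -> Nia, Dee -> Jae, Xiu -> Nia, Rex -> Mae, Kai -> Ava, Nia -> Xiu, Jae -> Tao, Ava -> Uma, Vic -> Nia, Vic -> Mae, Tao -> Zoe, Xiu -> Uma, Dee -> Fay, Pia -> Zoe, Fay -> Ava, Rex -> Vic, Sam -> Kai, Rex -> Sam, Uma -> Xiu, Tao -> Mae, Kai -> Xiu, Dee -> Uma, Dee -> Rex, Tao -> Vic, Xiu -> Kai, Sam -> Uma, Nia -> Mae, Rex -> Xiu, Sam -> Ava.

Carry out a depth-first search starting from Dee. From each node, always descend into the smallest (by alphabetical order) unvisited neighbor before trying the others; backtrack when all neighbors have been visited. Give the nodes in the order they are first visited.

Visit Dee
Dee → Fay
Fay → Ava
Ava → Uma
Uma → Xiu
Xiu → Kai
Xiu → Nia
Nia → Mae
Fay → Sam
Dee → Jae
Jae → Tao
Tao → Vic
Tao → Zoe
Dee → Rex
Rex → Pia

Dee, Fay, Ava, Uma, Xiu, Kai, Nia, Mae, Sam, Jae, Tao, Vic, Zoe, Rex, Pia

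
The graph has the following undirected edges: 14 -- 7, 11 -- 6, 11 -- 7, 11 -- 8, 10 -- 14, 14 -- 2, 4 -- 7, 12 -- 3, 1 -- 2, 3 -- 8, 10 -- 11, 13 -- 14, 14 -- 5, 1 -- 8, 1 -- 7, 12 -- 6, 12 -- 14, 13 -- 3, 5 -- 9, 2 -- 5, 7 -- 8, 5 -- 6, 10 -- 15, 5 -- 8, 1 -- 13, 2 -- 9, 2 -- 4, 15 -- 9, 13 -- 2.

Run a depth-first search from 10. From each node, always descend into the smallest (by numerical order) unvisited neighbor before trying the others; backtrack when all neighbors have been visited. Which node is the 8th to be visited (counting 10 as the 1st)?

4

Visit 10
10 → 11
11 → 6
6 → 5
5 → 2
2 → 1
1 → 7
7 → 4
7 → 8
8 → 3
3 → 12
12 → 14
14 → 13
2 → 9
9 → 15

Visit order: 10, 11, 6, 5, 2, 1, 7, 4, 8, 3, 12, 14, 13, 9, 15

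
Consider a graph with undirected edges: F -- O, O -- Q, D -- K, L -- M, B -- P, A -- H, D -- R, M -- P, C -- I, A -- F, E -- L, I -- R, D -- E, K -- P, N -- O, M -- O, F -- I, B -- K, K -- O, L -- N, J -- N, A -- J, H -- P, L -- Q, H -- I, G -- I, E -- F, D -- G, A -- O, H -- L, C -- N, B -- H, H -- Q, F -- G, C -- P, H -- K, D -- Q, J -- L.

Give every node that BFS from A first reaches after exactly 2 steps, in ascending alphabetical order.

B, E, G, I, K, L, M, N, P, Q

Level 0: A
Level 1: F, H, J, O
Level 2: B, E, G, I, K, L, M, N, P, Q
Level 3: C, D, R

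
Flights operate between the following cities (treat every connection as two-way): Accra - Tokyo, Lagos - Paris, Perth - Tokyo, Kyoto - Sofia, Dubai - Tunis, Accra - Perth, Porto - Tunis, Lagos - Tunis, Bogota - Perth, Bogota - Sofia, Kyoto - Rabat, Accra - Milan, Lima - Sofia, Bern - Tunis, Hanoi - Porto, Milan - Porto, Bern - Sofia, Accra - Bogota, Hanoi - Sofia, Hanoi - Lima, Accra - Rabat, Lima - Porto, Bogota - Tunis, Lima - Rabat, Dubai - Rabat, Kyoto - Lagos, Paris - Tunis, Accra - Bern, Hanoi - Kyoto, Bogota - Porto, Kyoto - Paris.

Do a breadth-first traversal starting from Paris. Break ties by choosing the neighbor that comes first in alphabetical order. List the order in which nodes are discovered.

Paris → Kyoto → Lagos → Tunis → Hanoi → Rabat → Sofia → Bern → Bogota → Dubai → Porto → Lima → Accra → Perth → Milan → Tokyo

Visit Paris; enqueue Kyoto, Lagos, Tunis → queue [Kyoto, Lagos, Tunis]
Visit Kyoto; enqueue Hanoi, Rabat, Sofia → queue [Lagos, Tunis, Hanoi, Rabat, Sofia]
Visit Lagos → queue [Tunis, Hanoi, Rabat, Sofia]
Visit Tunis; enqueue Bern, Bogota, Dubai, Porto → queue [Hanoi, Rabat, Sofia, Bern, Bogota, Dubai, Porto]
Visit Hanoi; enqueue Lima → queue [Rabat, Sofia, Bern, Bogota, Dubai, Porto, Lima]
Visit Rabat; enqueue Accra → queue [Sofia, Bern, Bogota, Dubai, Porto, Lima, Accra]
Visit Sofia → queue [Bern, Bogota, Dubai, Porto, Lima, Accra]
Visit Bern → queue [Bogota, Dubai, Porto, Lima, Accra]
Visit Bogota; enqueue Perth → queue [Dubai, Porto, Lima, Accra, Perth]
Visit Dubai → queue [Porto, Lima, Accra, Perth]
Visit Porto; enqueue Milan → queue [Lima, Accra, Perth, Milan]
Visit Lima → queue [Accra, Perth, Milan]
Visit Accra; enqueue Tokyo → queue [Perth, Milan, Tokyo]
Visit Perth → queue [Milan, Tokyo]
Visit Milan → queue [Tokyo]
Visit Tokyo → queue []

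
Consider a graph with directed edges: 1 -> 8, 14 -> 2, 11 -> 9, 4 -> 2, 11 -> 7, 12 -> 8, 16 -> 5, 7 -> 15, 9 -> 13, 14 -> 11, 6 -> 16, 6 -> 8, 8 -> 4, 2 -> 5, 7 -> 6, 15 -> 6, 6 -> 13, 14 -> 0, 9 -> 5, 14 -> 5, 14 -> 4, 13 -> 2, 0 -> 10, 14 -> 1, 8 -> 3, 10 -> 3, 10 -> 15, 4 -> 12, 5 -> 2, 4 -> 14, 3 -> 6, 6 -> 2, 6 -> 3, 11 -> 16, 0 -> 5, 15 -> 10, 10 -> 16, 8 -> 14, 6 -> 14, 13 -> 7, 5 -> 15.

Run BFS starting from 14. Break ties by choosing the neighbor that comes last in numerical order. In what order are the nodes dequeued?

Visit 14; enqueue 11, 5, 4, 2, 1, 0 → queue [11, 5, 4, 2, 1, 0]
Visit 11; enqueue 16, 9, 7 → queue [5, 4, 2, 1, 0, 16, 9, 7]
Visit 5; enqueue 15 → queue [4, 2, 1, 0, 16, 9, 7, 15]
Visit 4; enqueue 12 → queue [2, 1, 0, 16, 9, 7, 15, 12]
Visit 2 → queue [1, 0, 16, 9, 7, 15, 12]
Visit 1; enqueue 8 → queue [0, 16, 9, 7, 15, 12, 8]
Visit 0; enqueue 10 → queue [16, 9, 7, 15, 12, 8, 10]
Visit 16 → queue [9, 7, 15, 12, 8, 10]
Visit 9; enqueue 13 → queue [7, 15, 12, 8, 10, 13]
Visit 7; enqueue 6 → queue [15, 12, 8, 10, 13, 6]
Visit 15 → queue [12, 8, 10, 13, 6]
Visit 12 → queue [8, 10, 13, 6]
Visit 8; enqueue 3 → queue [10, 13, 6, 3]
Visit 10 → queue [13, 6, 3]
Visit 13 → queue [6, 3]
Visit 6 → queue [3]
Visit 3 → queue []

14 11 5 4 2 1 0 16 9 7 15 12 8 10 13 6 3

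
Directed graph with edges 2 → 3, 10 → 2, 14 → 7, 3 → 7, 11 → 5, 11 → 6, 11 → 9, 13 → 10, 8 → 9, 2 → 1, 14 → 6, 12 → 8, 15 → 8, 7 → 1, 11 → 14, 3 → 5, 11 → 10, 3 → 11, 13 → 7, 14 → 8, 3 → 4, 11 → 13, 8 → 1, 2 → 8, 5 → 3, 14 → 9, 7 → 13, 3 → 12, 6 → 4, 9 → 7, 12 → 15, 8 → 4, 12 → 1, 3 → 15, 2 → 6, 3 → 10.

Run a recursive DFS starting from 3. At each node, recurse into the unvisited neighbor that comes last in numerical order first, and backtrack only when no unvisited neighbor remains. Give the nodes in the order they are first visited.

3, 15, 8, 9, 7, 13, 10, 2, 6, 4, 1, 12, 11, 14, 5

Visit 3
3 → 15
15 → 8
8 → 9
9 → 7
7 → 13
13 → 10
10 → 2
2 → 6
6 → 4
2 → 1
3 → 12
3 → 11
11 → 14
11 → 5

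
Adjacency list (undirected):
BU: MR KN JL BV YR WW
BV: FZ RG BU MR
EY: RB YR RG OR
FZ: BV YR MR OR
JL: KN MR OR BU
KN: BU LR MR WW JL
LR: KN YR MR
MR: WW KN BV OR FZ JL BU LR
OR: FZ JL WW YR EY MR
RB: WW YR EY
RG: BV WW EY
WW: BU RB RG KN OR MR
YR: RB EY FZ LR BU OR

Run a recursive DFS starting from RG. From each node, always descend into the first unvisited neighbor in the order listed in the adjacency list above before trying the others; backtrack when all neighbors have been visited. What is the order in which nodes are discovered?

RG, BV, FZ, YR, RB, WW, BU, MR, KN, LR, JL, OR, EY

Visit RG
RG → BV
BV → FZ
FZ → YR
YR → RB
RB → WW
WW → BU
BU → MR
MR → KN
KN → LR
KN → JL
JL → OR
OR → EY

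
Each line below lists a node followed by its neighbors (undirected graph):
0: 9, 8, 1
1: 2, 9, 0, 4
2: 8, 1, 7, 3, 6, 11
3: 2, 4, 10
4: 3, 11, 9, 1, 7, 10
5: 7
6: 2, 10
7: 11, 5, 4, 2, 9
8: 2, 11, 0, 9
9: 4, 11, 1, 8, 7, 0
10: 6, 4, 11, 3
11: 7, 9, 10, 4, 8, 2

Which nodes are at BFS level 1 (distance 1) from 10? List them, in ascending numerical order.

Level 0: 10
Level 1: 3, 4, 6, 11
Level 2: 1, 2, 7, 8, 9
Level 3: 0, 5

3, 4, 6, 11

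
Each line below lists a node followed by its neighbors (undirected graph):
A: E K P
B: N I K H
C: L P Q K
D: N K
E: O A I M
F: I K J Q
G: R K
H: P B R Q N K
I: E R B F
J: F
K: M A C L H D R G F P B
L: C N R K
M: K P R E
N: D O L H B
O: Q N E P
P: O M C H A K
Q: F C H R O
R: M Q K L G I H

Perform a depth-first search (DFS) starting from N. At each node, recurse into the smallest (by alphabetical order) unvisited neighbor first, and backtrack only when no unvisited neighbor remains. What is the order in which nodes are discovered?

Visit N
N → B
B → H
H → K
K → A
A → E
E → I
I → F
F → J
F → Q
Q → C
C → L
L → R
R → G
R → M
M → P
P → O
K → D

N → B → H → K → A → E → I → F → J → Q → C → L → R → G → M → P → O → D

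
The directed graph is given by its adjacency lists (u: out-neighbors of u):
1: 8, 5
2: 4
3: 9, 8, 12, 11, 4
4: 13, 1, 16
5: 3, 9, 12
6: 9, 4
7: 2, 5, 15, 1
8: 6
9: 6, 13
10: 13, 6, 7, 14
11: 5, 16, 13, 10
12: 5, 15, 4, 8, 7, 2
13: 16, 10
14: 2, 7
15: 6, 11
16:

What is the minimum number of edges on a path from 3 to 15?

Level 0: 3
Level 1: 4, 8, 9, 11, 12
Level 2: 1, 2, 5, 6, 7, 10, 13, 15, 16
Level 3: 14
15 first appears at level 2.

2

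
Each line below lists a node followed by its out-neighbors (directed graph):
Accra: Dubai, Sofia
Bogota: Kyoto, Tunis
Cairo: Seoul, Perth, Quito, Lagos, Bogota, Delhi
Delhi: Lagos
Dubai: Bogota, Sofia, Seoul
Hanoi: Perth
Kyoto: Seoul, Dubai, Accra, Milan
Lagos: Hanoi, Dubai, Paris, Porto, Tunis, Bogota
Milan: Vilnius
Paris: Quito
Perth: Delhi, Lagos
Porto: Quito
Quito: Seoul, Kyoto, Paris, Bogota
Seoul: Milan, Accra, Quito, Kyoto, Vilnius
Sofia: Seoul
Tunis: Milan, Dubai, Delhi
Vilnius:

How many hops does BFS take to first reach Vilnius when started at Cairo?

Level 0: Cairo
Level 1: Bogota, Delhi, Lagos, Perth, Quito, Seoul
Level 2: Accra, Dubai, Hanoi, Kyoto, Milan, Paris, Porto, Tunis, Vilnius
Level 3: Sofia
Vilnius first appears at level 2.

2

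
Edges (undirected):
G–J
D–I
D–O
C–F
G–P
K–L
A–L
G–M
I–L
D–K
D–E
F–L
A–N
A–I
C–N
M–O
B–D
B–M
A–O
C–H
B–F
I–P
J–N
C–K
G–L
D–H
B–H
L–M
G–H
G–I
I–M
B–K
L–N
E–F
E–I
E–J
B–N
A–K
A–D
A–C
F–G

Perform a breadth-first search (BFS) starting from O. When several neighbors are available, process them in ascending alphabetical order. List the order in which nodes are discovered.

O, A, D, M, C, I, K, L, N, B, E, H, G, F, P, J

Visit O; enqueue A, D, M → queue [A, D, M]
Visit A; enqueue C, I, K, L, N → queue [D, M, C, I, K, L, N]
Visit D; enqueue B, E, H → queue [M, C, I, K, L, N, B, E, H]
Visit M; enqueue G → queue [C, I, K, L, N, B, E, H, G]
Visit C; enqueue F → queue [I, K, L, N, B, E, H, G, F]
Visit I; enqueue P → queue [K, L, N, B, E, H, G, F, P]
Visit K → queue [L, N, B, E, H, G, F, P]
Visit L → queue [N, B, E, H, G, F, P]
Visit N; enqueue J → queue [B, E, H, G, F, P, J]
Visit B → queue [E, H, G, F, P, J]
Visit E → queue [H, G, F, P, J]
Visit H → queue [G, F, P, J]
Visit G → queue [F, P, J]
Visit F → queue [P, J]
Visit P → queue [J]
Visit J → queue []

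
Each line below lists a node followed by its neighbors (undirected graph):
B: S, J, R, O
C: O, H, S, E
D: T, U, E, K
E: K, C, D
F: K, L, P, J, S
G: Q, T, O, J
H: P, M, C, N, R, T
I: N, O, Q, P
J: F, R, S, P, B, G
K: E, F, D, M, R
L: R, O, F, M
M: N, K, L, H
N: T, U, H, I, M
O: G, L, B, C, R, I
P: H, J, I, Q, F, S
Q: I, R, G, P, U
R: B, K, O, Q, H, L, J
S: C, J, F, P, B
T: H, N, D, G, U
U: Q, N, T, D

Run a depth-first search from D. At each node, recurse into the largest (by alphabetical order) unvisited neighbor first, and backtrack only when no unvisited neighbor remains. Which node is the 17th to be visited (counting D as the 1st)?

Visit D
D → U
U → T
T → N
N → M
M → L
L → R
R → Q
Q → P
P → S
S → J
J → G
G → O
O → I
O → C
C → H
C → E
E → K
K → F
O → B

Visit order: D, U, T, N, M, L, R, Q, P, S, J, G, O, I, C, H, E, K, F, B

E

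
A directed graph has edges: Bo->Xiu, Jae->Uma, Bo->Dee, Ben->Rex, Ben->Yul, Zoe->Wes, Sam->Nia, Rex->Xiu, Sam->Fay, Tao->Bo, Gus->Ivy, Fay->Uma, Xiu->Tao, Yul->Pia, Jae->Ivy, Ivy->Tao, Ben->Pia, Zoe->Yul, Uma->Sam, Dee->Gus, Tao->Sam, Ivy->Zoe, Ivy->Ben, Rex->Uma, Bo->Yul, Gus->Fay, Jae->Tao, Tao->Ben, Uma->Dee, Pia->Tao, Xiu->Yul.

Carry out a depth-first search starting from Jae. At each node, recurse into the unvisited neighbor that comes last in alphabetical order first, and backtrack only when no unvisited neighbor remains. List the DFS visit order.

Visit Jae
Jae → Uma
Uma → Sam
Sam → Nia
Sam → Fay
Uma → Dee
Dee → Gus
Gus → Ivy
Ivy → Zoe
Zoe → Yul
Yul → Pia
Pia → Tao
Tao → Bo
Bo → Xiu
Tao → Ben
Ben → Rex
Zoe → Wes

Jae -> Uma -> Sam -> Nia -> Fay -> Dee -> Gus -> Ivy -> Zoe -> Yul -> Pia -> Tao -> Bo -> Xiu -> Ben -> Rex -> Wes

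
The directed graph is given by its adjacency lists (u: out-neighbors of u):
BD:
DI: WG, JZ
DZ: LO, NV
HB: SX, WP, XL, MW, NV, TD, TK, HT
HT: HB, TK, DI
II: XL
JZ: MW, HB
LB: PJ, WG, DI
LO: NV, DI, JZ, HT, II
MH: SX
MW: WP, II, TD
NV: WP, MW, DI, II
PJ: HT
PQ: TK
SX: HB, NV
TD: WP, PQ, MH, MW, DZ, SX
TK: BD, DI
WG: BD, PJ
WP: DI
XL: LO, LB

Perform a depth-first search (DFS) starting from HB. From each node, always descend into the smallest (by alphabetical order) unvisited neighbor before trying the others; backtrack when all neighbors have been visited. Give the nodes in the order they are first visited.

Visit HB
HB → HT
HT → DI
DI → JZ
JZ → MW
MW → II
II → XL
XL → LB
LB → PJ
LB → WG
WG → BD
XL → LO
LO → NV
NV → WP
MW → TD
TD → DZ
TD → MH
MH → SX
TD → PQ
PQ → TK

HB → HT → DI → JZ → MW → II → XL → LB → PJ → WG → BD → LO → NV → WP → TD → DZ → MH → SX → PQ → TK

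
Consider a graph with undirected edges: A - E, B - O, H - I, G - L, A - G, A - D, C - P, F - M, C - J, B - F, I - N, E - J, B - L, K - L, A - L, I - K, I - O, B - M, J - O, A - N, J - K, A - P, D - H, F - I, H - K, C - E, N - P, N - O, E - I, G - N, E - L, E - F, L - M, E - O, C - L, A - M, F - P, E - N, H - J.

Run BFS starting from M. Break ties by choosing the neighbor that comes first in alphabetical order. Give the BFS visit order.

M, A, B, F, L, D, E, G, N, P, O, I, C, K, H, J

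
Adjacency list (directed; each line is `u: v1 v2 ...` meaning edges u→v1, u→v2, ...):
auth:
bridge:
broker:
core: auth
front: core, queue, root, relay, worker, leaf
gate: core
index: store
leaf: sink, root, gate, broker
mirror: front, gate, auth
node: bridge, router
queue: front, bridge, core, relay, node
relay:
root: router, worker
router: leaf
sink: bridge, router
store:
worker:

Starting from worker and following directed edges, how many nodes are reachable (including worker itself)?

BFS from worker visits: worker
Reachable nodes: 1 of 17 total.

1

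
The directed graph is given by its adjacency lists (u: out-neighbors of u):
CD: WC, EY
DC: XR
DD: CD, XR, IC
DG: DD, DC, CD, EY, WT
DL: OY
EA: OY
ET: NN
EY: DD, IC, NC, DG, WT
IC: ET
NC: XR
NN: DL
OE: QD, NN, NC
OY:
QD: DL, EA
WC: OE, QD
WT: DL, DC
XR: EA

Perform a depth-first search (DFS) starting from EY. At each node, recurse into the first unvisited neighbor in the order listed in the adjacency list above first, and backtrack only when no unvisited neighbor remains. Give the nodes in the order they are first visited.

EY DD CD WC OE QD DL OY EA NN NC XR IC ET DG DC WT

Visit EY
EY → DD
DD → CD
CD → WC
WC → OE
OE → QD
QD → DL
DL → OY
QD → EA
OE → NN
OE → NC
NC → XR
DD → IC
IC → ET
EY → DG
DG → DC
DG → WT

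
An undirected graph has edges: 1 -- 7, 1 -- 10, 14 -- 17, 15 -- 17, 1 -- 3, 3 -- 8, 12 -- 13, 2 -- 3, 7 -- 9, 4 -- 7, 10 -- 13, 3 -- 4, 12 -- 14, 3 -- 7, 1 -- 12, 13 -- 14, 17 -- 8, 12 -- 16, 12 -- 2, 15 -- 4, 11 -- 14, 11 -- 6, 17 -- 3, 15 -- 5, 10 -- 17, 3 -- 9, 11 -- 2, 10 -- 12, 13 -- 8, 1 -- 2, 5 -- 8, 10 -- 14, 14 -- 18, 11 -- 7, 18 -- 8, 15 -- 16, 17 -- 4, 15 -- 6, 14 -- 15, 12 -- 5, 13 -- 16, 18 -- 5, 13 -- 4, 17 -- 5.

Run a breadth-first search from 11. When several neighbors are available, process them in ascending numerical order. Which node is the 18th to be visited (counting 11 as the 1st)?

16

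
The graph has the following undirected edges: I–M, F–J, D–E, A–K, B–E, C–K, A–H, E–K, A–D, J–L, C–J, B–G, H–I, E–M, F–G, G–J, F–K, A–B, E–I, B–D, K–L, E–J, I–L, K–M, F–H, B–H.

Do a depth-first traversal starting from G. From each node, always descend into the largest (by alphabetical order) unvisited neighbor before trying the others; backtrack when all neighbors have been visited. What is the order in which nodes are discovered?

G, J, L, K, M, I, H, F, B, E, D, A, C

Visit G
G → J
J → L
L → K
K → M
M → I
I → H
H → F
H → B
B → E
E → D
D → A
K → C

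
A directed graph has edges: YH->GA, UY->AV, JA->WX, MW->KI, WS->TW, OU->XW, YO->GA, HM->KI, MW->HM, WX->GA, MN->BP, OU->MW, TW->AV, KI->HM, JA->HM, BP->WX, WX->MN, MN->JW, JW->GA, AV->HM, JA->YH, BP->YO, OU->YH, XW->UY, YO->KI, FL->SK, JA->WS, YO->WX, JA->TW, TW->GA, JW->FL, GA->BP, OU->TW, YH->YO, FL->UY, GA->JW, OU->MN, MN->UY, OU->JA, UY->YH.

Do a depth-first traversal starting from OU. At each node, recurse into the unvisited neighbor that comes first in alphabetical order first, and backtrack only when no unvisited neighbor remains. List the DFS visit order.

Visit OU
OU → JA
JA → HM
HM → KI
JA → TW
TW → AV
TW → GA
GA → BP
BP → WX
WX → MN
MN → JW
JW → FL
FL → SK
FL → UY
UY → YH
YH → YO
JA → WS
OU → MW
OU → XW

OU -> JA -> HM -> KI -> TW -> AV -> GA -> BP -> WX -> MN -> JW -> FL -> SK -> UY -> YH -> YO -> WS -> MW -> XW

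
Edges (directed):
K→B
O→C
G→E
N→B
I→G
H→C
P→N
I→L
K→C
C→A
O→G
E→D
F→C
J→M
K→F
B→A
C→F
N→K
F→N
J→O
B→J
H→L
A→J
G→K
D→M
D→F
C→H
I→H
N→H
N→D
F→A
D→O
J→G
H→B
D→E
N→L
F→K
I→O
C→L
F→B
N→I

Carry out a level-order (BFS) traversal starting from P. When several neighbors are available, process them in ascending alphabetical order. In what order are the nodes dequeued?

Visit P; enqueue N → queue [N]
Visit N; enqueue B, D, H, I, K, L → queue [B, D, H, I, K, L]
Visit B; enqueue A, J → queue [D, H, I, K, L, A, J]
Visit D; enqueue E, F, M, O → queue [H, I, K, L, A, J, E, F, M, O]
Visit H; enqueue C → queue [I, K, L, A, J, E, F, M, O, C]
Visit I; enqueue G → queue [K, L, A, J, E, F, M, O, C, G]
Visit K → queue [L, A, J, E, F, M, O, C, G]
Visit L → queue [A, J, E, F, M, O, C, G]
Visit A → queue [J, E, F, M, O, C, G]
Visit J → queue [E, F, M, O, C, G]
Visit E → queue [F, M, O, C, G]
Visit F → queue [M, O, C, G]
Visit M → queue [O, C, G]
Visit O → queue [C, G]
Visit C → queue [G]
Visit G → queue []

P, N, B, D, H, I, K, L, A, J, E, F, M, O, C, G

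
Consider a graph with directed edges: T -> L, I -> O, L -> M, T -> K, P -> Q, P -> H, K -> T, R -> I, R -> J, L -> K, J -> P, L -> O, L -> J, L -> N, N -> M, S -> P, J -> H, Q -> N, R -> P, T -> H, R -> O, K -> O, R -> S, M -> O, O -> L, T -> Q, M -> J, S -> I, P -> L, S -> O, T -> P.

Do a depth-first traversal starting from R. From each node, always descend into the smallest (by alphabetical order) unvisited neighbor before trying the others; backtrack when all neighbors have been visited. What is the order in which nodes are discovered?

R, I, O, L, J, H, P, Q, N, M, K, T, S

Visit R
R → I
I → O
O → L
L → J
J → H
J → P
P → Q
Q → N
N → M
L → K
K → T
R → S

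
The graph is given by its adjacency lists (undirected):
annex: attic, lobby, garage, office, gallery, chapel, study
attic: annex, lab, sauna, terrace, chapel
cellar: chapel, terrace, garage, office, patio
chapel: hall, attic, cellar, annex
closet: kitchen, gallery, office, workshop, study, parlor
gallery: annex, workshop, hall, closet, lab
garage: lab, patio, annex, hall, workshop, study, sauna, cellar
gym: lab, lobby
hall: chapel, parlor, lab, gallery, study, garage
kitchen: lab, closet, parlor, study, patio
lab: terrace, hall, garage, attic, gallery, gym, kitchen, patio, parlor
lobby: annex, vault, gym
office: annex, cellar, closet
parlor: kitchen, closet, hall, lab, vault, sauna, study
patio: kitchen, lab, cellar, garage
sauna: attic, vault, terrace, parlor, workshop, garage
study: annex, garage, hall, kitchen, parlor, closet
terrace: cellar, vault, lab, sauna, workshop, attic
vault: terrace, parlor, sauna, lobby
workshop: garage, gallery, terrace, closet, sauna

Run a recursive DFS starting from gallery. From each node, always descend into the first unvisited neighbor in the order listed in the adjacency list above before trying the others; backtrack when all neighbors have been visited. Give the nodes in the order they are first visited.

Visit gallery
gallery → annex
annex → attic
attic → lab
lab → terrace
terrace → cellar
cellar → chapel
chapel → hall
hall → parlor
parlor → kitchen
kitchen → closet
closet → office
closet → workshop
workshop → garage
garage → patio
garage → study
garage → sauna
sauna → vault
vault → lobby
lobby → gym

gallery -> annex -> attic -> lab -> terrace -> cellar -> chapel -> hall -> parlor -> kitchen -> closet -> office -> workshop -> garage -> patio -> study -> sauna -> vault -> lobby -> gym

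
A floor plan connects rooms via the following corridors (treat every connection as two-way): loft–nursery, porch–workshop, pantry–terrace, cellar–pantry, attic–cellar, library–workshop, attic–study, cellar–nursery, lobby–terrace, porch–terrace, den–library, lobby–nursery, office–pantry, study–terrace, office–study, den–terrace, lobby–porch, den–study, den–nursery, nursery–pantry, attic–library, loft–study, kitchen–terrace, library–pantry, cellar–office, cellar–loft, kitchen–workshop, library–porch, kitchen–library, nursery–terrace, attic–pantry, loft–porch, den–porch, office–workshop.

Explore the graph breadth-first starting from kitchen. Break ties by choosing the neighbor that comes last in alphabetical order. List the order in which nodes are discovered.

kitchen workshop terrace library porch office study pantry nursery lobby den attic loft cellar

Visit kitchen; enqueue workshop, terrace, library → queue [workshop, terrace, library]
Visit workshop; enqueue porch, office → queue [terrace, library, porch, office]
Visit terrace; enqueue study, pantry, nursery, lobby, den → queue [library, porch, office, study, pantry, nursery, lobby, den]
Visit library; enqueue attic → queue [porch, office, study, pantry, nursery, lobby, den, attic]
Visit porch; enqueue loft → queue [office, study, pantry, nursery, lobby, den, attic, loft]
Visit office; enqueue cellar → queue [study, pantry, nursery, lobby, den, attic, loft, cellar]
Visit study → queue [pantry, nursery, lobby, den, attic, loft, cellar]
Visit pantry → queue [nursery, lobby, den, attic, loft, cellar]
Visit nursery → queue [lobby, den, attic, loft, cellar]
Visit lobby → queue [den, attic, loft, cellar]
Visit den → queue [attic, loft, cellar]
Visit attic → queue [loft, cellar]
Visit loft → queue [cellar]
Visit cellar → queue []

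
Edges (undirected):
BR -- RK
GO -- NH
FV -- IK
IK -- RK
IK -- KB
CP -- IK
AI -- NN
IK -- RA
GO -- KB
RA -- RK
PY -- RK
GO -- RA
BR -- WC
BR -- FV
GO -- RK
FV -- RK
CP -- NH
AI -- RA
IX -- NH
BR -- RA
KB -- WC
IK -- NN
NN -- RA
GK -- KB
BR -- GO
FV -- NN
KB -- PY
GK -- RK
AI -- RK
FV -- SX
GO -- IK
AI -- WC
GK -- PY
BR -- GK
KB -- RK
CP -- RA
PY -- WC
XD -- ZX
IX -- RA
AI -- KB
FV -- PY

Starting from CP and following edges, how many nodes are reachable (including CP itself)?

16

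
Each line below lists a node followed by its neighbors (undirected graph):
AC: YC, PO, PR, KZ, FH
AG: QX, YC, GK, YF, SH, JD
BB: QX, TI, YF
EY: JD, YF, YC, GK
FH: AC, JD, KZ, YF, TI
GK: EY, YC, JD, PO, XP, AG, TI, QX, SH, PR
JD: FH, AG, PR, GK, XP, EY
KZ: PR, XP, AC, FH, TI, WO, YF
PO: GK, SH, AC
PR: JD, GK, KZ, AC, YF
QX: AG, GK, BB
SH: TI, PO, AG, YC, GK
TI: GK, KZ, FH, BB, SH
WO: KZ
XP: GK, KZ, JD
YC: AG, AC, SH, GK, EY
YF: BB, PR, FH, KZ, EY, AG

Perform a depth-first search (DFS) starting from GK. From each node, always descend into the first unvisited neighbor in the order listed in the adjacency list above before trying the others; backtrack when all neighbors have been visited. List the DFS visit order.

GK, EY, JD, FH, AC, YC, AG, QX, BB, TI, KZ, PR, YF, XP, WO, SH, PO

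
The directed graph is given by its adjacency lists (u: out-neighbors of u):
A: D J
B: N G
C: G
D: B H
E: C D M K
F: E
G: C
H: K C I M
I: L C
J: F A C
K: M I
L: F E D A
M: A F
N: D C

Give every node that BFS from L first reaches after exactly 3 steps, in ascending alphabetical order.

G, I, N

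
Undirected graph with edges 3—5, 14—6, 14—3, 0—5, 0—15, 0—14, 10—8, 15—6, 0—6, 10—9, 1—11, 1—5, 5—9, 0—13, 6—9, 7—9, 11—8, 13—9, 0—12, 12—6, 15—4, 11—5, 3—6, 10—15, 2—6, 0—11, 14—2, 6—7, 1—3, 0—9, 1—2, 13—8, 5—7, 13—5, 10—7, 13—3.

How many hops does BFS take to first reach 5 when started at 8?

Level 0: 8
Level 1: 10, 11, 13
Level 2: 0, 1, 3, 5, 7, 9, 15
Level 3: 2, 4, 6, 12, 14
5 first appears at level 2.

2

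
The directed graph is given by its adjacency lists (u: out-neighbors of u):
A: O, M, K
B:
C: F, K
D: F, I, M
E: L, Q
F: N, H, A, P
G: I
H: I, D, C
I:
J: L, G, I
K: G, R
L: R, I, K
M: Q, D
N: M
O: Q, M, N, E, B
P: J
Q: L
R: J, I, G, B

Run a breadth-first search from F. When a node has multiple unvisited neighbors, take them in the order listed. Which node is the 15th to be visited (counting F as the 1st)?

Visit F; enqueue N, H, A, P → queue [N, H, A, P]
Visit N; enqueue M → queue [H, A, P, M]
Visit H; enqueue I, D, C → queue [A, P, M, I, D, C]
Visit A; enqueue O, K → queue [P, M, I, D, C, O, K]
Visit P; enqueue J → queue [M, I, D, C, O, K, J]
Visit M; enqueue Q → queue [I, D, C, O, K, J, Q]
Visit I → queue [D, C, O, K, J, Q]
Visit D → queue [C, O, K, J, Q]
Visit C → queue [O, K, J, Q]
Visit O; enqueue E, B → queue [K, J, Q, E, B]
Visit K; enqueue G, R → queue [J, Q, E, B, G, R]
Visit J; enqueue L → queue [Q, E, B, G, R, L]
Visit Q → queue [E, B, G, R, L]
Visit E → queue [B, G, R, L]
Visit B → queue [G, R, L]
Visit G → queue [R, L]
Visit R → queue [L]
Visit L → queue []

Visit order: F, N, H, A, P, M, I, D, C, O, K, J, Q, E, B, G, R, L

B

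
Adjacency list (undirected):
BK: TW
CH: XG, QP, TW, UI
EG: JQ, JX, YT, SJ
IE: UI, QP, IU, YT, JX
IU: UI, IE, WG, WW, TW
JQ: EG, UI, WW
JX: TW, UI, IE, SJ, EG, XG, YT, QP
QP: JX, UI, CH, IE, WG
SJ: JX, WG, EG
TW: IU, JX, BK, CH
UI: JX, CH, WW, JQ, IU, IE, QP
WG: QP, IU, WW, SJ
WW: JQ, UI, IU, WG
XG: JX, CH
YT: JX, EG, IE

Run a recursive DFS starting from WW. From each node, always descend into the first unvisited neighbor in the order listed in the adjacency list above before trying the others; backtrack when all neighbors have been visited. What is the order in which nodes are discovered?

WW, JQ, EG, JX, TW, IU, UI, CH, XG, QP, IE, YT, WG, SJ, BK

Visit WW
WW → JQ
JQ → EG
EG → JX
JX → TW
TW → IU
IU → UI
UI → CH
CH → XG
CH → QP
QP → IE
IE → YT
QP → WG
WG → SJ
TW → BK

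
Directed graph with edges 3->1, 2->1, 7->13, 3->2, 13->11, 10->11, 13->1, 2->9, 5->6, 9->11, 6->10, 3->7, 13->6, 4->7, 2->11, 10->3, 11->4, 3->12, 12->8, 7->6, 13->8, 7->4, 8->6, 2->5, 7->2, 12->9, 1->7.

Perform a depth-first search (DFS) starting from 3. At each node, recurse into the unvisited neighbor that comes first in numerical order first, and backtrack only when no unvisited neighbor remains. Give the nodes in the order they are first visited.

Visit 3
3 → 1
1 → 7
7 → 2
2 → 5
5 → 6
6 → 10
10 → 11
11 → 4
2 → 9
7 → 13
13 → 8
3 → 12

3 → 1 → 7 → 2 → 5 → 6 → 10 → 11 → 4 → 9 → 13 → 8 → 12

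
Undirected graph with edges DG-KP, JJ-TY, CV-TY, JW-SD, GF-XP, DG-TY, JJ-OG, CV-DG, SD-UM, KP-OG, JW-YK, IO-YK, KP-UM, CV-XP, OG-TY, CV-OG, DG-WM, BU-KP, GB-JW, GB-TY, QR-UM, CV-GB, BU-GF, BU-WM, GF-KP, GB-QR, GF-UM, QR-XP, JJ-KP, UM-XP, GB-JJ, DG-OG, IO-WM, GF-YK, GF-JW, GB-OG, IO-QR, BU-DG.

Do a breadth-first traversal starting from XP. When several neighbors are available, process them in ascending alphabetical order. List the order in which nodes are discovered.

XP, CV, GF, QR, UM, DG, GB, OG, TY, BU, JW, KP, YK, IO, SD, WM, JJ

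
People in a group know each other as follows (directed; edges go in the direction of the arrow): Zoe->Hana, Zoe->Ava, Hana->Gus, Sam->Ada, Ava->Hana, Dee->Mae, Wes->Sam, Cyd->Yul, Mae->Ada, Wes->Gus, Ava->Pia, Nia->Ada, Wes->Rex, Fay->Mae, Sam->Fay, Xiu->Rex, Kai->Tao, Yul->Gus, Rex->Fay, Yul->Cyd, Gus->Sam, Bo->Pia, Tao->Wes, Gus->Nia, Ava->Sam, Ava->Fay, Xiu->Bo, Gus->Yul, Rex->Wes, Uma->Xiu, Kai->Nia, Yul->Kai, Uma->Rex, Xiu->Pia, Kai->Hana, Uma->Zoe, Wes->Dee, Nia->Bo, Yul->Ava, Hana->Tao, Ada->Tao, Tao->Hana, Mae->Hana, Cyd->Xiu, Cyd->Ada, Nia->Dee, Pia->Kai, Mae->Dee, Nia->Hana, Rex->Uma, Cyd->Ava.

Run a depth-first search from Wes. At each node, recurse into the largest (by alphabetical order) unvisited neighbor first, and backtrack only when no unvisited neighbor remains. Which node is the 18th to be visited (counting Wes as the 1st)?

Visit Wes
Wes → Sam
Sam → Fay
Fay → Mae
Mae → Hana
Hana → Tao
Hana → Gus
Gus → Yul
Yul → Kai
Kai → Nia
Nia → Dee
Nia → Bo
Bo → Pia
Nia → Ada
Yul → Cyd
Cyd → Xiu
Xiu → Rex
Rex → Uma
Uma → Zoe
Zoe → Ava

Visit order: Wes, Sam, Fay, Mae, Hana, Tao, Gus, Yul, Kai, Nia, Dee, Bo, Pia, Ada, Cyd, Xiu, Rex, Uma, Zoe, Ava

Uma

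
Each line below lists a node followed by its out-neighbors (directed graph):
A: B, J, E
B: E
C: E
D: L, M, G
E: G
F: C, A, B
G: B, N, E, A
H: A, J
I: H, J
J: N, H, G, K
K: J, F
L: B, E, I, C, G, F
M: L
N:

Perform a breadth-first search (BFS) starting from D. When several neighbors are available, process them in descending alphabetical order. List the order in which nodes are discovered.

Visit D; enqueue M, L, G → queue [M, L, G]
Visit M → queue [L, G]
Visit L; enqueue I, F, E, C, B → queue [G, I, F, E, C, B]
Visit G; enqueue N, A → queue [I, F, E, C, B, N, A]
Visit I; enqueue J, H → queue [F, E, C, B, N, A, J, H]
Visit F → queue [E, C, B, N, A, J, H]
Visit E → queue [C, B, N, A, J, H]
Visit C → queue [B, N, A, J, H]
Visit B → queue [N, A, J, H]
Visit N → queue [A, J, H]
Visit A → queue [J, H]
Visit J; enqueue K → queue [H, K]
Visit H → queue [K]
Visit K → queue []

D, M, L, G, I, F, E, C, B, N, A, J, H, K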